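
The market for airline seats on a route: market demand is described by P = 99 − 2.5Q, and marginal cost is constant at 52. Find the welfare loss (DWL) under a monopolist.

DWL = 110.45

Perfect competition: P = MC = 52, so 99 − 2.5Q = 52 and Q = 18.8.
The monopolist equates marginal revenue to marginal cost: 99 − 5Q = 52, so Q = 9.4. From demand, P = 75.5.
DWL is the triangle between Q = 9.4 and Q = 18.8: ½·(18.8 − 9.4)·(75.5 − 52) = 110.45.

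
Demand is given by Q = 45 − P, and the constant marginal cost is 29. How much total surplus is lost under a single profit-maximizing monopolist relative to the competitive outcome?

Inverting demand: P = 45 − Q.
Under competition P = MC = 29, so Q = (45 − 29)/1 = 16.
A monopolist chooses Q where MR = MC. MR = 45 − 2Q; setting this equal to 29 gives Q = 8 and P = 37.
DWL is the triangle between Q = 8 and Q = 16: ½·(16 − 8)·(37 − 29) = 32.

DWL = 32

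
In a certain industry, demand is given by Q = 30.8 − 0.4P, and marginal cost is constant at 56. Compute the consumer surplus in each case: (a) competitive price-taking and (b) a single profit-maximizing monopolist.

Competition: CS = 88.2; Monopoly: CS = 22.05

Inverting demand: P = 77 − 2.5Q.
Under competition P = MC = 56, so Q = (77 − 56)/2.5 = 8.4.
CS = ½·(77 − 56)·8.4 = 88.2.
Monopoly sets MR = MC: 77 − 5Q = 56 ⇒ Q = 4.2, P = 77 − 2.5·4.2 = 66.5.
CS = ½·(77 − 66.5)·4.2 = 22.05.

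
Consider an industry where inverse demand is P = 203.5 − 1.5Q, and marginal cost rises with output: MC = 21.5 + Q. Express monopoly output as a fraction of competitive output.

A monopolist chooses Q where MR = MC. MR = 203.5 − 3Q; setting this equal to 21.5 + Q gives Q = 45.5 and P = 135.25.
Under competition P = MC: 203.5 − 1.5Q = 21.5 + Q ⇒ Q = 72.8, P = 94.3.
Ratio Q_m/Q_c = 45.5/72.8 = 0.625.

Q_m/Q_c = 0.625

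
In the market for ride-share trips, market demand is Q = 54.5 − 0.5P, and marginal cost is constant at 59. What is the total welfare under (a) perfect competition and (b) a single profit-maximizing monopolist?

Competition: TS = 625; Monopoly: TS = 468.75

Inverting demand: P = 109 − 2Q.
Under competition P = MC = 59, so Q = (109 − 59)/2 = 25.
CS = ½·(109 − 59)·25 = 625; PS = (59 − 59)·25 = 0; TS = 625.
Monopoly sets MR = MC: 109 − 4Q = 59 ⇒ Q = 12.5, P = 109 − 2·12.5 = 84.
CS = ½·(109 − 84)·12.5 = 156.25; PS = (84 − 59)·12.5 = 312.5; TS = 468.75.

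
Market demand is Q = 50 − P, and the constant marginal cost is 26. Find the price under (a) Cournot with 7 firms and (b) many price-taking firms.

Inverting demand: P = 50 − Q.
With 7 symmetric Cournot firms, each firm's FOC gives 50 − 8q = 26, so q = 3, Q = 7·3 = 21, and P = 29.
Perfect competition: P = MC = 26, so 50 − Q = 26 and Q = 24.

Cournot: P = 29; Competition: P = 26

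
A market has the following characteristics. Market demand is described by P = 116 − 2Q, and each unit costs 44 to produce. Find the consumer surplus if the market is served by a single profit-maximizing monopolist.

A monopolist chooses Q where MR = MC. MR = 116 − 4Q; setting this equal to 44 gives Q = 18 and P = 80.
CS = ½·(116 − 80)·18 = 324.

CS = 324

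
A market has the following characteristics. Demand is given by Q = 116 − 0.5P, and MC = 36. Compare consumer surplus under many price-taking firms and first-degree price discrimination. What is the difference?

Consumer surplus falls by 9604

Inverting demand: P = 232 − 2Q.
Perfect competition: P = MC = 36, so 232 − 2Q = 36 and Q = 98.
CS = ½·(232 − 36)·98 = 9604.
Under first-degree price discrimination the firm charges each unit its demand price and produces up to where P = MC, i.e. Q = 98. Consumer surplus is zero; producer surplus equals total surplus.
CS = 0.
Change in consumer surplus: 0 − 9604 = −9604.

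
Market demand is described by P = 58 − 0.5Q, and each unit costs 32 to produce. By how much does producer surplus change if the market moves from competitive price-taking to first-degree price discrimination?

Perfect competition: P = MC = 32, so 58 − 0.5Q = 32 and Q = 52.
PS = (32 − 32)·52 = 0.
A perfectly discriminating monopolist sells every unit with P(Q) ≥ MC(Q), so output equals the competitive quantity Q = 52. Each buyer pays their reservation price, so CS = 0 and the firm captures all surplus.
PS = ½·(58 − 32)·52 = 676.
Change in producer surplus: 676 − 0 = 676.

Producer surplus rises by 676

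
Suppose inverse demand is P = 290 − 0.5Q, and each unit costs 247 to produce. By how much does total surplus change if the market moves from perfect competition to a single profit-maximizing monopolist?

TS falls by 462.25

Competitive firms price at marginal cost: P = 247, giving Q = 86.
CS = ½·(290 − 247)·86 = 1849; PS = (247 − 247)·86 = 0; TS = 1849.
The monopolist equates marginal revenue to marginal cost: 290 − Q = 247, so Q = 43. From demand, P = 268.5.
CS = ½·(290 − 268.5)·43 = 462.25; PS = (268.5 − 247)·43 = 924.5; TS = 1386.75.
Change in total surplus: 1386.75 − 1849 = −462.25.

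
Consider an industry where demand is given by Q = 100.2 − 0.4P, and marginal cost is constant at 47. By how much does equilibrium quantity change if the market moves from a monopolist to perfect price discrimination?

Equilibrium quantity rises by 40.7

Inverting demand: P = 250.5 − 2.5Q.
Monopoly sets MR = MC: 250.5 − 5Q = 47 ⇒ Q = 40.7, P = 250.5 − 2.5·40.7 = 148.75.
Under first-degree price discrimination the firm charges each unit its demand price and produces up to where P = MC, i.e. Q = 81.4. Consumer surplus is zero; producer surplus equals total surplus.
Change in equilibrium quantity: 81.4 − 40.7 = 40.7.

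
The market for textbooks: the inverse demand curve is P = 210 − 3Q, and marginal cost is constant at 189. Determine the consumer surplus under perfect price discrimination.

With perfect price discrimination, output is the efficient level Q = 7 (where demand meets MC), but every buyer pays their willingness to pay: CS = 0 and PS = total surplus.
CS = 0.

CS = 0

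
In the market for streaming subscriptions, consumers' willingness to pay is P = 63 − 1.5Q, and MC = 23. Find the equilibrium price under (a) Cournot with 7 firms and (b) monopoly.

With 7 symmetric Cournot firms, each firm's FOC gives 63 − 12q = 23, so q = 10/3, Q = 7·10/3 = 70/3, and P = 28.
A monopolist chooses Q where MR = MC. MR = 63 − 3Q; setting this equal to 23 gives Q = 40/3 and P = 43.

Cournot: P = 28; Monopoly: P = 43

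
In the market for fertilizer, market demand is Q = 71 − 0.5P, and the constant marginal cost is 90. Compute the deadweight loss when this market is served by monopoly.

Inverting demand: P = 142 − 2Q.
Perfect competition: P = MC = 90, so 142 − 2Q = 90 and Q = 26.
A monopolist chooses Q where MR = MC. MR = 142 − 4Q; setting this equal to 90 gives Q = 13 and P = 116.
DWL is the triangle between Q = 13 and Q = 26: ½·(26 − 13)·(116 − 90) = 169.

DWL = 169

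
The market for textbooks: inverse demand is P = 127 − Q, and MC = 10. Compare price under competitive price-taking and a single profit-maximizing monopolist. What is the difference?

Competitive firms price at marginal cost: P = 10, giving Q = 117.
A monopolist chooses Q where MR = MC. MR = 127 − 2Q; setting this equal to 10 gives Q = 58.5 and P = 68.5.
Change in price: 68.5 − 10 = 58.5.

Price rises by 58.5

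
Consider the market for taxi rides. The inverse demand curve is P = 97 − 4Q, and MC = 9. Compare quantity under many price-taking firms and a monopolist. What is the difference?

Q falls by 11

Under competition P = MC = 9, so Q = (97 − 9)/4 = 22.
Monopoly sets MR = MC: 97 − 8Q = 9 ⇒ Q = 11, P = 97 − 4·11 = 53.
Change in quantity: 11 − 22 = −11.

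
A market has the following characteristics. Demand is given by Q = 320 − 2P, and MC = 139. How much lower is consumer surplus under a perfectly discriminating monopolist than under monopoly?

Inverting demand: P = 160 − 0.5Q.
A monopolist chooses Q where MR = MC. MR = 160 − Q; setting this equal to 139 gives Q = 21 and P = 149.5.
CS = ½·(160 − 149.5)·21 = 110.25.
Under first-degree price discrimination the firm charges each unit its demand price and produces up to where P = MC, i.e. Q = 42. Consumer surplus is zero; producer surplus equals total surplus.
CS = 0.
Change in consumer surplus: 0 − 110.25 = −110.25.

CS falls by 110.25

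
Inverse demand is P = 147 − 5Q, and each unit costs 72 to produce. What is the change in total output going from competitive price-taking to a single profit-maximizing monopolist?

Competitive firms price at marginal cost: P = 72, giving Q = 15.
The monopolist equates marginal revenue to marginal cost: 147 − 10Q = 72, so Q = 7.5. From demand, P = 109.5.
Change in total output: 7.5 − 15 = −7.5.

Total output falls by 7.5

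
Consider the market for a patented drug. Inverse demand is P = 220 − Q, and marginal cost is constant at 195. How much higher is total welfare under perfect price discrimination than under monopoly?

Monopoly sets MR = MC: 220 − 2Q = 195 ⇒ Q = 12.5, P = 220 − 12.5 = 207.5.
CS = ½·(220 − 207.5)·12.5 = 78.125; PS = (207.5 − 195)·12.5 = 156.25; TS = 234.375.
With perfect price discrimination, output is the efficient level Q = 25 (where demand meets MC), but every buyer pays their willingness to pay: CS = 0 and PS = total surplus.
TS = 312.5 (equal to competitive TS).
Change in total welfare: 312.5 − 234.375 = 78.125.

TS rises by 78.125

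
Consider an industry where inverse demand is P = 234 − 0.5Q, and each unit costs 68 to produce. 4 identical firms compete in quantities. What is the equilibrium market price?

P = 101.2

In a 4-firm Cournot equilibrium, symmetry and the first-order condition give q = (234 − 68)/(2.5) = 66.4. So Q = 265.6 and P = 101.2.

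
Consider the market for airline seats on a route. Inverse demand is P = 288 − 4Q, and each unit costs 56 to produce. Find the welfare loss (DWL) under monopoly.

Perfect competition: P = MC = 56, so 288 − 4Q = 56 and Q = 58.
Monopoly sets MR = MC: 288 − 8Q = 56 ⇒ Q = 29, P = 288 − 4·29 = 172.
DWL is the triangle between Q = 29 and Q = 58: ½·(58 − 29)·(172 − 56) = 1682.

DWL = 1682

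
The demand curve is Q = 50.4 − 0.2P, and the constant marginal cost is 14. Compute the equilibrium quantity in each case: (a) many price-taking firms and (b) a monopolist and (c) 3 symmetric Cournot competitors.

Competition: Q = 47.6; Monopoly: Q = 23.8; Cournot: Q = 35.7

Inverting demand: P = 252 − 5Q.
Under competition P = MC = 14, so Q = (252 − 14)/5 = 47.6.
A monopolist chooses Q where MR = MC. MR = 252 − 10Q; setting this equal to 14 gives Q = 23.8 and P = 133.
In a 3-firm Cournot equilibrium, symmetry and the first-order condition give q = (252 − 14)/(20) = 11.9. So Q = 35.7 and P = 73.5.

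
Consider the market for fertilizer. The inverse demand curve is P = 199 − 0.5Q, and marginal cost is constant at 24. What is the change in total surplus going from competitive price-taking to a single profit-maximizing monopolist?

Total surplus falls by 7656.25

Perfect competition: P = MC = 24, so 199 − 0.5Q = 24 and Q = 350.
CS = ½·(199 − 24)·350 = 30625; PS = (24 − 24)·350 = 0; TS = 30625.
The monopolist equates marginal revenue to marginal cost: 199 − Q = 24, so Q = 175. From demand, P = 111.5.
CS = ½·(199 − 111.5)·175 = 7656.25; PS = (111.5 − 24)·175 = 15312.5; TS = 22968.75.
Change in total surplus: 22968.75 − 30625 = −7656.25.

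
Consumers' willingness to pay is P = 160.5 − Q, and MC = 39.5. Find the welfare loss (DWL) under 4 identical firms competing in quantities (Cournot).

Perfect competition: P = MC = 39.5, so 160.5 − Q = 39.5 and Q = 121.
With 4 symmetric Cournot firms, each firm's FOC gives 160.5 − 5q = 39.5, so q = 24.2, Q = 4·24.2 = 96.8, and P = 63.7.
DWL is the triangle between Q = 96.8 and Q = 121: ½·(121 − 96.8)·(63.7 − 39.5) = 292.82.

DWL = 292.82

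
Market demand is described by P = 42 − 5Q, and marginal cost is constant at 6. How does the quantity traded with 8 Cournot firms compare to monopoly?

Cournot: Q = 6.4; Monopoly: Q = 3.6

In a 8-firm Cournot equilibrium, symmetry and the first-order condition give q = (42 − 6)/(45) = 0.8. So Q = 6.4 and P = 10.
The monopolist equates marginal revenue to marginal cost: 42 − 10Q = 6, so Q = 3.6. From demand, P = 24.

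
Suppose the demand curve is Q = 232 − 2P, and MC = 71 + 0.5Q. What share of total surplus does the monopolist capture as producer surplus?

PS/TS = 0.75

Inverting demand: P = 116 − 0.5Q.
The monopolist equates marginal revenue to marginal cost: 116 − Q = 71 + 0.5Q, so Q = 30. From demand, P = 101.
CS = ½·(116 − 101)·30 = 225.
PS = P·Q − VC(Q) = 101·30 − (71·30 + ½·0.5·30²) = 675.
Share captured = PS/TS = 675/900 = 0.75.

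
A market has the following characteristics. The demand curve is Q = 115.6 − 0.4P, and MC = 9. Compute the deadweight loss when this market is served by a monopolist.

Inverting demand: P = 289 − 2.5Q.
Competitive firms price at marginal cost: P = 9, giving Q = 112.
A monopolist chooses Q where MR = MC. MR = 289 − 5Q; setting this equal to 9 gives Q = 56 and P = 149.
DWL is the triangle between Q = 56 and Q = 112: ½·(112 − 56)·(149 − 9) = 3920.

DWL = 3920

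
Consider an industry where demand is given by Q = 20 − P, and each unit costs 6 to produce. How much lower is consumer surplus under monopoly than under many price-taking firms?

CS falls by 73.5

Inverting demand: P = 20 − Q.
Competitive firms price at marginal cost: P = 6, giving Q = 14.
CS = ½·(20 − 6)·14 = 98.
The monopolist equates marginal revenue to marginal cost: 20 − 2Q = 6, so Q = 7. From demand, P = 13.
CS = ½·(20 − 13)·7 = 24.5.
Change in consumer surplus: 24.5 − 98 = −73.5.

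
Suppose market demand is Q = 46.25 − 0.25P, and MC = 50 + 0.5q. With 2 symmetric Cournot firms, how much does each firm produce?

q_i = 10.8

Inverting demand: P = 185 − 4Q.
With 2 symmetric Cournot firms, each firm's FOC gives 185 − 12q = 50 + 0.5q, so q = 10.8, Q = 2·10.8 = 21.6, and P = 98.6.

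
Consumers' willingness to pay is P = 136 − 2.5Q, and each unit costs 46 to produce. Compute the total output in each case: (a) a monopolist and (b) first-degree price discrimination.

Monopoly sets MR = MC: 136 − 5Q = 46 ⇒ Q = 18, P = 136 − 2.5·18 = 91.
With perfect price discrimination, output is the efficient level Q = 36 (where demand meets MC), but every buyer pays their willingness to pay: CS = 0 and PS = total surplus.

Monopoly: Q = 18; Perfect PD: Q = 36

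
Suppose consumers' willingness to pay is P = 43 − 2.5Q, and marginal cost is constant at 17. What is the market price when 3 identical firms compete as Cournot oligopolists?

Cournot with 3 identical firms: the symmetric best-response condition is 43 − 10q = 17. Each firm produces q = 2.6, total output Q = 7.8, price P = 23.5.

P = 23.5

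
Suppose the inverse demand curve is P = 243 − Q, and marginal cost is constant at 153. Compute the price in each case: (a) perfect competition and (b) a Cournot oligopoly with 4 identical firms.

Perfect competition: P = MC = 153, so 243 − Q = 153 and Q = 90.
Cournot with 4 identical firms: the symmetric best-response condition is 243 − 5q = 153. Each firm produces q = 18, total output Q = 72, price P = 171.

Competition: P = 153; Cournot: P = 171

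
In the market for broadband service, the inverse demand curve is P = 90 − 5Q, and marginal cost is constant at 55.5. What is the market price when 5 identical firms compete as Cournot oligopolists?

P = 61.25

With 5 symmetric Cournot firms, each firm's FOC gives 90 − 30q = 55.5, so q = 1.15, Q = 5·1.15 = 5.75, and P = 61.25.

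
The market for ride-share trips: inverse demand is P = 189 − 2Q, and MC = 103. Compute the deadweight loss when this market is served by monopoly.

DWL = 462.25

Competitive firms price at marginal cost: P = 103, giving Q = 43.
Monopoly sets MR = MC: 189 − 4Q = 103 ⇒ Q = 21.5, P = 189 − 2·21.5 = 146.
DWL is the triangle between Q = 21.5 and Q = 43: ½·(43 − 21.5)·(146 − 103) = 462.25.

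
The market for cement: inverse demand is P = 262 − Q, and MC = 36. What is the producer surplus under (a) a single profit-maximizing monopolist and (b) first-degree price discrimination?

A monopolist chooses Q where MR = MC. MR = 262 − 2Q; setting this equal to 36 gives Q = 113 and P = 149.
PS = (149 − 36)·113 = 12769.
Under first-degree price discrimination the firm charges each unit its demand price and produces up to where P = MC, i.e. Q = 226. Consumer surplus is zero; producer surplus equals total surplus.
PS = ½·(262 − 36)·226 = 25538.

Monopoly: PS = 12769; Perfect PD: PS = 25538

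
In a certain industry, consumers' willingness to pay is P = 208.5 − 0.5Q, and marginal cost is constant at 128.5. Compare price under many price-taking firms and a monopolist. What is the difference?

Under competition P = MC = 128.5, so Q = (208.5 − 128.5)/0.5 = 160.
Monopoly sets MR = MC: 208.5 − Q = 128.5 ⇒ Q = 80, P = 208.5 − 0.5·80 = 168.5.
Change in price: 168.5 − 128.5 = 40.

P rises by 40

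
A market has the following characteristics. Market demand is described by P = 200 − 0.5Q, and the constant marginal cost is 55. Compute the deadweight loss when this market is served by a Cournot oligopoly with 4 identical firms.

DWL = 841

Perfect competition: P = MC = 55, so 200 − 0.5Q = 55 and Q = 290.
With 4 symmetric Cournot firms, each firm's FOC gives 200 − 2.5q = 55, so q = 58, Q = 4·58 = 232, and P = 84.
DWL is the triangle between Q = 232 and Q = 290: ½·(290 − 232)·(84 − 55) = 841.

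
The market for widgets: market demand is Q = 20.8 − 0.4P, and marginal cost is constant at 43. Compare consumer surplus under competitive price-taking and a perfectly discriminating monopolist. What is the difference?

Inverting demand: P = 52 − 2.5Q.
Perfect competition: P = MC = 43, so 52 − 2.5Q = 43 and Q = 3.6.
CS = ½·(52 − 43)·3.6 = 16.2.
A perfectly discriminating monopolist sells every unit with P(Q) ≥ MC(Q), so output equals the competitive quantity Q = 3.6. Each buyer pays their reservation price, so CS = 0 and the firm captures all surplus.
CS = 0.
Change in consumer surplus: 0 − 16.2 = −16.2.

Consumer surplus falls by 16.2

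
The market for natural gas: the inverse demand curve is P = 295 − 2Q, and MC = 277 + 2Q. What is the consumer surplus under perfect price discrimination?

CS = 0

A perfectly discriminating monopolist sells every unit with P(Q) ≥ MC(Q), so output equals the competitive quantity Q = 4.5. Each buyer pays their reservation price, so CS = 0 and the firm captures all surplus.
CS = 0.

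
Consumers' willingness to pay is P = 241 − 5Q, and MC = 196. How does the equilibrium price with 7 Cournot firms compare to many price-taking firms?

Cournot with 7 identical firms: the symmetric best-response condition is 241 − 40q = 196. Each firm produces q = 1.125, total output Q = 7.875, price P = 201.625.
Competitive firms price at marginal cost: P = 196, giving Q = 9.

Cournot: P = 201.625; Competition: P = 196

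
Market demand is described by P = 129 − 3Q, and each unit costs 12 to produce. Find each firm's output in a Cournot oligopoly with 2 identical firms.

With 2 symmetric Cournot firms, each firm's FOC gives 129 − 9q = 12, so q = 13, Q = 2·13 = 26, and P = 51.

q_i = 13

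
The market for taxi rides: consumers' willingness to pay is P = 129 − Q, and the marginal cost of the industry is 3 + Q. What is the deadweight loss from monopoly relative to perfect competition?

DWL = 441

Competitive equilibrium sets price equal to marginal cost: 129 − Q = 3 + Q, so Q = 63 and P = 66.
The monopolist equates marginal revenue to marginal cost: 129 − 2Q = 3 + Q, so Q = 42. From demand, P = 87.
CS = ½·(129 − 66)·63 = 1984.5; PS = (66·63 − 3·63 − ½·1·63²) = 1984.5; TS = 3969.
CS = ½·(129 − 87)·42 = 882; PS = (87·42 − 3·42 − ½·1·42²) = 2646; TS = 3528.
DWL = 3969 − 3528 = 441.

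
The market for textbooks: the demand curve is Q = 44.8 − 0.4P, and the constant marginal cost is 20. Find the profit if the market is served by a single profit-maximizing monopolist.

Profit = 846.4

Inverting demand: P = 112 − 2.5Q.
The monopolist equates marginal revenue to marginal cost: 112 − 5Q = 20, so Q = 18.4. From demand, P = 66.
Profit = (66 − 20)·18.4 = 846.4.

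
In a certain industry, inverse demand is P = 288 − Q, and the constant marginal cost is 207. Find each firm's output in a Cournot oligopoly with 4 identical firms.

q_i = 16.2

In a 4-firm Cournot equilibrium, symmetry and the first-order condition give q = (288 − 207)/(5) = 16.2. So Q = 64.8 and P = 223.2.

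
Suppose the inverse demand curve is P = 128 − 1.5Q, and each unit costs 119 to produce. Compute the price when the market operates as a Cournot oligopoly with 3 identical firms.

With 3 symmetric Cournot firms, each firm's FOC gives 128 − 6q = 119, so q = 1.5, Q = 3·1.5 = 4.5, and P = 121.25.

P = 121.25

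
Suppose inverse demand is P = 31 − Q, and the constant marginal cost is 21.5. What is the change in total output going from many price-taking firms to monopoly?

Under competition P = MC = 21.5, so Q = (31 − 21.5)/1 = 9.5.
A monopolist chooses Q where MR = MC. MR = 31 − 2Q; setting this equal to 21.5 gives Q = 4.75 and P = 26.25.
Change in total output: 4.75 − 9.5 = −4.75.

Total output falls by 4.75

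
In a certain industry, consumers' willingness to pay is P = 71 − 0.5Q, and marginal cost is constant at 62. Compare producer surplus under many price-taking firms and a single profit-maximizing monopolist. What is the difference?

Under competition P = MC = 62, so Q = (71 − 62)/0.5 = 18.
PS = (62 − 62)·18 = 0.
A monopolist chooses Q where MR = MC. MR = 71 − Q; setting this equal to 62 gives Q = 9 and P = 66.5.
PS = (66.5 − 62)·9 = 40.5.
Change in producer surplus: 40.5 − 0 = 40.5.

Producer surplus rises by 40.5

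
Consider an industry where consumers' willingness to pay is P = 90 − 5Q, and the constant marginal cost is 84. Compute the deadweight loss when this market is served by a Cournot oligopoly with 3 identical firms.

Perfect competition: P = MC = 84, so 90 − 5Q = 84 and Q = 1.2.
Cournot with 3 identical firms: the symmetric best-response condition is 90 − 20q = 84. Each firm produces q = 0.3, total output Q = 0.9, price P = 85.5.
DWL is the triangle between Q = 0.9 and Q = 1.2: ½·(1.2 − 0.9)·(85.5 − 84) = 0.225.

DWL = 0.225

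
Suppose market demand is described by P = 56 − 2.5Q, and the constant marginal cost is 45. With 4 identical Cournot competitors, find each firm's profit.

In a 4-firm Cournot equilibrium, symmetry and the first-order condition give q = (56 − 45)/(12.5) = 0.88. So Q = 3.52 and P = 47.2.
Each firm's profit = (47.2 − 45)·0.88 = 1.936.

π_i = 1.936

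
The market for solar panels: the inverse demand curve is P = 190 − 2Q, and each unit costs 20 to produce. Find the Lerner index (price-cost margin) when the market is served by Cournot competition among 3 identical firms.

Lerner index = 0.68

With 3 symmetric Cournot firms, each firm's FOC gives 190 − 8q = 20, so q = 21.25, Q = 3·21.25 = 63.75, and P = 62.5.
Lerner index = (P − MC)/P = (62.5 − 20)/62.5 = 0.68.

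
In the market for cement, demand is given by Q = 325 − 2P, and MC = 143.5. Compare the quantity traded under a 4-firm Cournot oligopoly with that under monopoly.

Cournot: Q = 30.4; Monopoly: Q = 19

Inverting demand: P = 162.5 − 0.5Q.
With 4 symmetric Cournot firms, each firm's FOC gives 162.5 − 2.5q = 143.5, so q = 7.6, Q = 4·7.6 = 30.4, and P = 147.3.
The monopolist equates marginal revenue to marginal cost: 162.5 − Q = 143.5, so Q = 19. From demand, P = 153.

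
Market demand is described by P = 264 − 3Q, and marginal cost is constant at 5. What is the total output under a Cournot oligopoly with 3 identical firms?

In a 3-firm Cournot equilibrium, symmetry and the first-order condition give q = (264 − 5)/(12) = 259/12. So Q = 64.75 and P = 69.75.

Q = 64.75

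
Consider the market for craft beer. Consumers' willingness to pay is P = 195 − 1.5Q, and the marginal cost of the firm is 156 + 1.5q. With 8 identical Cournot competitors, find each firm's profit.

π_i = 15.21

With 8 symmetric Cournot firms, each firm's FOC gives 195 − 13.5q = 156 + 1.5q, so q = 2.6, Q = 8·2.6 = 20.8, and P = 163.8.
Each firm's profit = 163.8·2.6 − (156·2.6 + ½·1.5·2.6²) = 15.21.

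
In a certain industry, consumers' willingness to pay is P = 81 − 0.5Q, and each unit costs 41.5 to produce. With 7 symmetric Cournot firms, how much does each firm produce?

In a 7-firm Cournot equilibrium, symmetry and the first-order condition give q = (81 − 41.5)/(4) = 9.875. So Q = 69.125 and P = 743/16.

q_i = 9.875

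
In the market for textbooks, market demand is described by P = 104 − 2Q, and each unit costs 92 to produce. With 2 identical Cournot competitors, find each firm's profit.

π_i = 8

In a 2-firm Cournot equilibrium, symmetry and the first-order condition give q = (104 − 92)/(6) = 2. So Q = 4 and P = 96.
Each firm's profit = (96 − 92)·2 = 8.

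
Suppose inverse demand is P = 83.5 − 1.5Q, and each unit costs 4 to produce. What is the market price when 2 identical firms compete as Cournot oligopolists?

In a 2-firm Cournot equilibrium, symmetry and the first-order condition give q = (83.5 − 4)/(4.5) = 53/3. So Q = 106/3 and P = 30.5.

P = 30.5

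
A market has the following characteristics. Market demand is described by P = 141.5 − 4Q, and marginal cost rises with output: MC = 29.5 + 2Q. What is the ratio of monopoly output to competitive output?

Q_m/Q_c = 0.6

A monopolist chooses Q where MR = MC. MR = 141.5 − 8Q; setting this equal to 29.5 + 2Q gives Q = 11.2 and P = 96.7.
Competitive equilibrium sets price equal to marginal cost: 141.5 − 4Q = 29.5 + 2Q, so Q = 56/3 and P = 401/6.
Ratio Q_m/Q_c = 11.2/(56/3) = 0.6.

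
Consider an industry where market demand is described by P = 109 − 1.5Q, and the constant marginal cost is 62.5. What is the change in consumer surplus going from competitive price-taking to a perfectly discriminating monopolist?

Under competition P = MC = 62.5, so Q = (109 − 62.5)/1.5 = 31.
CS = ½·(109 − 62.5)·31 = 720.75.
Under first-degree price discrimination the firm charges each unit its demand price and produces up to where P = MC, i.e. Q = 31. Consumer surplus is zero; producer surplus equals total surplus.
CS = 0.
Change in consumer surplus: 0 − 720.75 = −720.75.

Consumer surplus falls by 720.75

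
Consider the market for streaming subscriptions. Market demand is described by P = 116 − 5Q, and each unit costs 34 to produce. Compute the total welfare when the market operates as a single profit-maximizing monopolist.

TS = 504.3

A monopolist chooses Q where MR = MC. MR = 116 − 10Q; setting this equal to 34 gives Q = 8.2 and P = 75.
CS = ½·(116 − 75)·8.2 = 168.1; PS = (75 − 34)·8.2 = 336.2; TS = 504.3.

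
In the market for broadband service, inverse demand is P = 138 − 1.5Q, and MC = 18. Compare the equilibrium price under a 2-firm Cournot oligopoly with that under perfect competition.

Cournot: P = 58; Competition: P = 18

With 2 symmetric Cournot firms, each firm's FOC gives 138 − 4.5q = 18, so q = 80/3, Q = 2·80/3 = 160/3, and P = 58.
Under competition P = MC = 18, so Q = (138 − 18)/1.5 = 80.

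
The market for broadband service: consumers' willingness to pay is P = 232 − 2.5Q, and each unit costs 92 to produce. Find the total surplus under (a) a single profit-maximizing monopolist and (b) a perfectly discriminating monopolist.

Monopoly: TS = 2940; Perfect PD: TS = 3920

Monopoly sets MR = MC: 232 − 5Q = 92 ⇒ Q = 28, P = 232 − 2.5·28 = 162.
CS = ½·(232 − 162)·28 = 980; PS = (162 − 92)·28 = 1960; TS = 2940.
With perfect price discrimination, output is the efficient level Q = 56 (where demand meets MC), but every buyer pays their willingness to pay: CS = 0 and PS = total surplus.
TS = 3920 (equal to competitive TS).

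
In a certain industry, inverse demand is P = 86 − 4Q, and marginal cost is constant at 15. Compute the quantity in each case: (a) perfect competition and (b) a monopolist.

Perfect competition: P = MC = 15, so 86 − 4Q = 15 and Q = 17.75.
Monopoly sets MR = MC: 86 − 8Q = 15 ⇒ Q = 8.875, P = 86 − 4·8.875 = 50.5.

Competition: Q = 17.75; Monopoly: Q = 8.875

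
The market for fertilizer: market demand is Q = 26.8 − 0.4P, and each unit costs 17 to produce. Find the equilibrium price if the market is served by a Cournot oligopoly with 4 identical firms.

P = 27

Inverting demand: P = 67 − 2.5Q.
Cournot with 4 identical firms: the symmetric best-response condition is 67 − 12.5q = 17. Each firm produces q = 4, total output Q = 16, price P = 27.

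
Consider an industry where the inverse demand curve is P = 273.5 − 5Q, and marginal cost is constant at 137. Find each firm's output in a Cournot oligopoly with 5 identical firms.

q_i = 4.55

Cournot with 5 identical firms: the symmetric best-response condition is 273.5 − 30q = 137. Each firm produces q = 4.55, total output Q = 22.75, price P = 159.75.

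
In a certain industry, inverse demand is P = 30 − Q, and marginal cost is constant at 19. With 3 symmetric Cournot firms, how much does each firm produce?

With 3 symmetric Cournot firms, each firm's FOC gives 30 − 4q = 19, so q = 2.75, Q = 3·2.75 = 8.25, and P = 21.75.

q_i = 2.75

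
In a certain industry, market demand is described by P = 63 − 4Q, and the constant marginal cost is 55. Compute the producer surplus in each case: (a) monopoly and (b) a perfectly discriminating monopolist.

The monopolist equates marginal revenue to marginal cost: 63 − 8Q = 55, so Q = 1. From demand, P = 59.
PS = (59 − 55)·1 = 4.
With perfect price discrimination, output is the efficient level Q = 2 (where demand meets MC), but every buyer pays their willingness to pay: CS = 0 and PS = total surplus.
PS = ½·(63 − 55)·2 = 8.

Monopoly: PS = 4; Perfect PD: PS = 8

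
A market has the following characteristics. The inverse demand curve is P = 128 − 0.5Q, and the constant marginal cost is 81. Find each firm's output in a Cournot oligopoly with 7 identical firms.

q_i = 11.75

Cournot with 7 identical firms: the symmetric best-response condition is 128 − 4q = 81. Each firm produces q = 11.75, total output Q = 82.25, price P = 86.875.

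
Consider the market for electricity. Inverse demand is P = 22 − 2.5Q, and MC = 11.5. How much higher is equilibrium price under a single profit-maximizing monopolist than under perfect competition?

Equilibrium price rises by 5.25

Under competition P = MC = 11.5, so Q = (22 − 11.5)/2.5 = 4.2.
Monopoly sets MR = MC: 22 − 5Q = 11.5 ⇒ Q = 2.1, P = 22 − 2.5·2.1 = 16.75.
Change in equilibrium price: 16.75 − 11.5 = 5.25.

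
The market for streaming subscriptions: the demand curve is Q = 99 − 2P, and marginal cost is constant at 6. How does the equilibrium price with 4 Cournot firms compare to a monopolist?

Inverting demand: P = 49.5 − 0.5Q.
In a 4-firm Cournot equilibrium, symmetry and the first-order condition give q = (49.5 − 6)/(2.5) = 17.4. So Q = 69.6 and P = 14.7.
Monopoly sets MR = MC: 49.5 − Q = 6 ⇒ Q = 43.5, P = 49.5 − 0.5·43.5 = 27.75.

Cournot: P = 14.7; Monopoly: P = 27.75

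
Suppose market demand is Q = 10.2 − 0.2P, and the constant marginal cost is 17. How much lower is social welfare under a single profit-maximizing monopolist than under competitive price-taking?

Inverting demand: P = 51 − 5Q.
Under competition P = MC = 17, so Q = (51 − 17)/5 = 6.8.
CS = ½·(51 − 17)·6.8 = 115.6; PS = (17 − 17)·6.8 = 0; TS = 115.6.
Monopoly sets MR = MC: 51 − 10Q = 17 ⇒ Q = 3.4, P = 51 − 5·3.4 = 34.
CS = ½·(51 − 34)·3.4 = 28.9; PS = (34 − 17)·3.4 = 57.8; TS = 86.7.
Change in social welfare: 86.7 − 115.6 = −28.9.

Social welfare falls by 28.9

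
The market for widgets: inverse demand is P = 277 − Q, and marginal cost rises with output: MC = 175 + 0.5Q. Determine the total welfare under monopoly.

TS = 2913.12

The monopolist equates marginal revenue to marginal cost: 277 − 2Q = 175 + 0.5Q, so Q = 40.8. From demand, P = 236.2.
CS = ½·(277 − 236.2)·40.8 = 832.32; PS = (236.2·40.8 − 175·40.8 − ½·0.5·40.8²) = 2080.8; TS = 2913.12.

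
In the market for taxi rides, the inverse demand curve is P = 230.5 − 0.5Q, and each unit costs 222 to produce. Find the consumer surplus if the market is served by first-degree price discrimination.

Under first-degree price discrimination the firm charges each unit its demand price and produces up to where P = MC, i.e. Q = 17. Consumer surplus is zero; producer surplus equals total surplus.
CS = 0.

CS = 0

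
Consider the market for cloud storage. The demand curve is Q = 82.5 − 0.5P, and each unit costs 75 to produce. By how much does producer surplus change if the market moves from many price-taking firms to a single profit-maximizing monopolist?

PS rises by 1012.5

Inverting demand: P = 165 − 2Q.
Under competition P = MC = 75, so Q = (165 − 75)/2 = 45.
PS = (75 − 75)·45 = 0.
A monopolist chooses Q where MR = MC. MR = 165 − 4Q; setting this equal to 75 gives Q = 22.5 and P = 120.
PS = (120 − 75)·22.5 = 1012.5.
Change in producer surplus: 1012.5 − 0 = 1012.5.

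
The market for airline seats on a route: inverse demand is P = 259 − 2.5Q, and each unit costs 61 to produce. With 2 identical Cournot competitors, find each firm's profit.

π_i = 1742.4

In a 2-firm Cournot equilibrium, symmetry and the first-order condition give q = (259 − 61)/(7.5) = 26.4. So Q = 52.8 and P = 127.
Each firm's profit = (127 − 61)·26.4 = 1742.4.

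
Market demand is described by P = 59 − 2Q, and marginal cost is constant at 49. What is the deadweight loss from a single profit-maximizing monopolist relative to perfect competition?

Perfect competition: P = MC = 49, so 59 − 2Q = 49 and Q = 5.
The monopolist equates marginal revenue to marginal cost: 59 − 4Q = 49, so Q = 2.5. From demand, P = 54.
DWL is the triangle between Q = 2.5 and Q = 5: ½·(5 − 2.5)·(54 − 49) = 6.25.

DWL = 6.25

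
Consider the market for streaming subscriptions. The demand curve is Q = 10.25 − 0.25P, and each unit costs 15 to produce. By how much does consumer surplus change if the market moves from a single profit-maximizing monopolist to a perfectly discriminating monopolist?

Inverting demand: P = 41 − 4Q.
Monopoly sets MR = MC: 41 − 8Q = 15 ⇒ Q = 3.25, P = 41 − 4·3.25 = 28.
CS = ½·(41 − 28)·3.25 = 21.125.
With perfect price discrimination, output is the efficient level Q = 6.5 (where demand meets MC), but every buyer pays their willingness to pay: CS = 0 and PS = total surplus.
CS = 0.
Change in consumer surplus: 0 − 21.125 = −21.125.

Consumer surplus falls by 21.125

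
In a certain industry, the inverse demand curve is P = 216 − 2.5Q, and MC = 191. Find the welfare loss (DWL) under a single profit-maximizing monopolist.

Competitive firms price at marginal cost: P = 191, giving Q = 10.
Monopoly sets MR = MC: 216 − 5Q = 191 ⇒ Q = 5, P = 216 − 2.5·5 = 203.5.
DWL is the triangle between Q = 5 and Q = 10: ½·(10 − 5)·(203.5 − 191) = 31.25.

DWL = 31.25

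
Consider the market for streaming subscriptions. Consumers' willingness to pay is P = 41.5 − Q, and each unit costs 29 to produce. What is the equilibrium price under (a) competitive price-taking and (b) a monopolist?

Competition: P = 29; Monopoly: P = 35.25

Competitive firms price at marginal cost: P = 29, giving Q = 12.5.
Monopoly sets MR = MC: 41.5 − 2Q = 29 ⇒ Q = 6.25, P = 41.5 − 6.25 = 35.25.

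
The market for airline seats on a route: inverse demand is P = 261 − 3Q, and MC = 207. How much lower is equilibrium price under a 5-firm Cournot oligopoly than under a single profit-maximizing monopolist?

P falls by 18

The monopolist equates marginal revenue to marginal cost: 261 − 6Q = 207, so Q = 9. From demand, P = 234.
With 5 symmetric Cournot firms, each firm's FOC gives 261 − 18q = 207, so q = 3, Q = 5·3 = 15, and P = 216.
Change in equilibrium price: 216 − 234 = −18.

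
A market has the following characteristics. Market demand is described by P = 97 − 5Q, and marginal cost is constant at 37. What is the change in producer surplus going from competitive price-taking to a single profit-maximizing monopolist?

Under competition P = MC = 37, so Q = (97 − 37)/5 = 12.
PS = (37 − 37)·12 = 0.
The monopolist equates marginal revenue to marginal cost: 97 − 10Q = 37, so Q = 6. From demand, P = 67.
PS = (67 − 37)·6 = 180.
Change in producer surplus: 180 − 0 = 180.

PS rises by 180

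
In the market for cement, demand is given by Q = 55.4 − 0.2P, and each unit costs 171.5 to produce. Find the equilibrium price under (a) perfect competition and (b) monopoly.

Inverting demand: P = 277 − 5Q.
Under competition P = MC = 171.5, so Q = (277 − 171.5)/5 = 21.1.
Monopoly sets MR = MC: 277 − 10Q = 171.5 ⇒ Q = 10.55, P = 277 − 5·10.55 = 224.25.

Competition: P = 171.5; Monopoly: P = 224.25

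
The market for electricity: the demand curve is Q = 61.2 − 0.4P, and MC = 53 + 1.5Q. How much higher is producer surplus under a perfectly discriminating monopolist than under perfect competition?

PS rises by 781.25

Inverting demand: P = 153 − 2.5Q.
Competitive equilibrium sets price equal to marginal cost: 153 − 2.5Q = 53 + 1.5Q, so Q = 25 and P = 90.5.
PS = P·Q − VC(Q) = 90.5·25 − (53·25 + ½·1.5·25²) = 468.75.
Under first-degree price discrimination the firm charges each unit its demand price and produces up to where P = MC, i.e. Q = 25. Consumer surplus is zero; producer surplus equals total surplus.
PS = ½·(153 − 53)·25 = 1250.
Change in producer surplus: 1250 − 468.75 = 781.25.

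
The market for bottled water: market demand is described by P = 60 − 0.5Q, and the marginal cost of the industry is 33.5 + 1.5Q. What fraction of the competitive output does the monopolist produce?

Q_m/Q_c = 0.8

The monopolist equates marginal revenue to marginal cost: 60 − Q = 33.5 + 1.5Q, so Q = 10.6. From demand, P = 54.7.
Competitive equilibrium sets price equal to marginal cost: 60 − 0.5Q = 33.5 + 1.5Q, so Q = 13.25 and P = 53.375.
Ratio Q_m/Q_c = 10.6/13.25 = 0.8.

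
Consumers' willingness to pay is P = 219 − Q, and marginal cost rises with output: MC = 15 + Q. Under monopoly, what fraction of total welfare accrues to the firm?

A monopolist chooses Q where MR = MC. MR = 219 − 2Q; setting this equal to 15 + Q gives Q = 68 and P = 151.
CS = ½·(219 − 151)·68 = 2312.
PS = P·Q − VC(Q) = 151·68 − (15·68 + ½·1·68²) = 6936.
Share captured = PS/TS = 6936/9248 = 0.75.

PS/TS = 0.75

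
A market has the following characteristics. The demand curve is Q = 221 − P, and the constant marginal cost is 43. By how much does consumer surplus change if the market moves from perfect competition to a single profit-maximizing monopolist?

Consumer surplus falls by 11881.5

Inverting demand: P = 221 − Q.
Under competition P = MC = 43, so Q = (221 − 43)/1 = 178.
CS = ½·(221 − 43)·178 = 15842.
Monopoly sets MR = MC: 221 − 2Q = 43 ⇒ Q = 89, P = 221 − 89 = 132.
CS = ½·(221 − 132)·89 = 3960.5.
Change in consumer surplus: 3960.5 − 15842 = −11881.5.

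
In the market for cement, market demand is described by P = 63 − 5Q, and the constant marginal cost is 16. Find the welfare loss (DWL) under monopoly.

DWL = 55.225

Perfect competition: P = MC = 16, so 63 − 5Q = 16 and Q = 9.4.
A monopolist chooses Q where MR = MC. MR = 63 − 10Q; setting this equal to 16 gives Q = 4.7 and P = 39.5.
DWL is the triangle between Q = 4.7 and Q = 9.4: ½·(9.4 − 4.7)·(39.5 − 16) = 55.225.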